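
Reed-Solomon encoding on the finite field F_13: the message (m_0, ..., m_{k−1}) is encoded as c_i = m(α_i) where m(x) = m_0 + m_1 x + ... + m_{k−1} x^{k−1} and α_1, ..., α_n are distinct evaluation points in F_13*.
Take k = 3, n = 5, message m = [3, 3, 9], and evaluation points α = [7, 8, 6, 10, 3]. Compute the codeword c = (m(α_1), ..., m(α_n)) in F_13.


c = [10, 5, 7, 10, 2]

Message polynomial: m(x) = 3 + 3·x + 9·x^2 (mod 13).
For each evaluation point α_i, compute m(α_i) mod 13:
  α_1 = 7: Horner steps 9 → 1 → 10, so m(7) = 10.
  α_2 = 8: Horner steps 9 → 10 → 5, so m(8) = 5.
  α_3 = 6: Horner steps 9 → 5 → 7, so m(6) = 7.
  α_4 = 10: Horner steps 9 → 2 → 10, so m(10) = 10.
  α_5 = 3: Horner steps 9 → 4 → 2, so m(3) = 2.
Codeword c = [10, 5, 7, 10, 2] ∈ F_13^5.


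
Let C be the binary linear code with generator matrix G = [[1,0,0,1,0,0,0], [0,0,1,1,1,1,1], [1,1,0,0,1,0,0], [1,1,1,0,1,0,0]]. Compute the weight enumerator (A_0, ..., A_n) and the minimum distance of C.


Weight distribution: A_0 = 1, A_1 = 1, A_2 = 1, A_3 = 4, A_4 = 5, A_5 = 3, A_6 = 1. Minimum distance d = 1.

Enumerate all 2^4 = 16 messages m ∈ F_2^4.
For each, compute codeword c = mG in F_2^7, then tally its weight.
  m = 0000 → c = 0000000, weight = 0.
  m = 1000 → c = 1001000, weight = 2.
  m = 0100 → c = 0011111, weight = 5.
  m = 1100 → c = 1010111, weight = 5.
  m = 0010 → c = 1100100, weight = 3.
  m = 1010 → c = 0101100, weight = 3.
  m = 0110 → c = 1111011, weight = 6.
  m = 1110 → c = 0110011, weight = 4.
  m = 0001 → c = 1110100, weight = 4.
  m = 1001 → c = 0111100, weight = 4.
  m = 0101 → c = 1101011, weight = 5.
  m = 1101 → c = 0100011, weight = 3.
  m = 0011 → c = 0010000, weight = 1.
  m = 1011 → c = 1011000, weight = 3.
  m = 0111 → c = 0001111, weight = 4.
  m = 1111 → c = 1000111, weight = 4.
Tally weights:
  weight 0: 1 codewords.
  weight 1: 1 codewords.
  weight 2: 1 codewords.
  weight 3: 4 codewords.
  weight 4: 5 codewords.
  weight 5: 3 codewords.
  weight 6: 1 codewords.
Minimum distance d = smallest w > 0 with A_w > 0 = 1.
Sanity: Σ A_w = 16 = 2^4 = 16 ✓.


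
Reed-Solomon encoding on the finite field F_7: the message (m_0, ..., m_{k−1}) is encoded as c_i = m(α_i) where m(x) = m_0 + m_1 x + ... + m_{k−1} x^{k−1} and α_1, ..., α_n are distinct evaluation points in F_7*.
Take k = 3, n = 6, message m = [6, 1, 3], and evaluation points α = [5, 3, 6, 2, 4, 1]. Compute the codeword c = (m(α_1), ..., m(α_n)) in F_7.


c = [2, 1, 1, 6, 2, 3]

Message polynomial: m(x) = 6 + 1·x + 3·x^2 (mod 7).
For each evaluation point α_i, compute m(α_i) mod 7:
  α_1 = 5: Horner steps 3 → 2 → 2, so m(5) = 2.
  α_2 = 3: Horner steps 3 → 3 → 1, so m(3) = 1.
  α_3 = 6: Horner steps 3 → 5 → 1, so m(6) = 1.
  α_4 = 2: Horner steps 3 → 0 → 6, so m(2) = 6.
  α_5 = 4: Horner steps 3 → 6 → 2, so m(4) = 2.
  α_6 = 1: Horner steps 3 → 4 → 3, so m(1) = 3.
Codeword c = [2, 1, 1, 6, 2, 3] ∈ F_7^6.


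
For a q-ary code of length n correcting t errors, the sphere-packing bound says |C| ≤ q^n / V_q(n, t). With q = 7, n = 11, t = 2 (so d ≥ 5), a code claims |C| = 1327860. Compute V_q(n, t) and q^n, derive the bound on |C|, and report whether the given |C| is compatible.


V_q(n, t) = 2047, q^n = 1977326743, Hamming bound = 965963, |C| = 1327860 > bound (violated).

Step 1: Compute V_q(n, t) = Σ_{j=0}^2 C(n, j) (q−1)^j.
  j = 0: C(11,0)·(6)^0 = 1·1 = 1.
  j = 1: C(11,1)·(6)^1 = 11·6 = 66.
  j = 2: C(11,2)·(6)^2 = 55·36 = 1980.
  V_q(n, t) = 1 + 66 + 1980 = 2047.
Step 2: q^n = 7^11 = 1977326743.
Step 3: Hamming bound ⌊q^n / V_q(n,t)⌋ = ⌊1977326743/2047⌋ = 965963.
Step 4: Compare |C| = 1327860 to 965963: violated.
The claimed |C| lies above the Hamming bound, so no 7-ary code of length 11 with d ≥ 5 can have 1327860 codewords.


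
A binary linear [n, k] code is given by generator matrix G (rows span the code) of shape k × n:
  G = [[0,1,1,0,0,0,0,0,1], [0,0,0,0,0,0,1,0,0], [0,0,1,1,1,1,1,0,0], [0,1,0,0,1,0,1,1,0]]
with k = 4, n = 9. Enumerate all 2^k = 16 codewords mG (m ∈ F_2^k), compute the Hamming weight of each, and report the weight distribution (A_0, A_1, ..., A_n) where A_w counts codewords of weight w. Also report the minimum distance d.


Weight distribution: A_0 = 1, A_1 = 1, A_3 = 2, A_4 = 5, A_5 = 5, A_6 = 2. Minimum distance d = 1.

Enumerate all 2^4 = 16 messages m ∈ F_2^4.
For each, compute codeword c = mG in F_2^9, then tally its weight.
  m = 0000 → c = 000000000, weight = 0.
  m = 1000 → c = 011000001, weight = 3.
  m = 0100 → c = 000000100, weight = 1.
  m = 1100 → c = 011000101, weight = 4.
  m = 0010 → c = 001111100, weight = 5.
  m = 1010 → c = 010111101, weight = 6.
  m = 0110 → c = 001111000, weight = 4.
  m = 1110 → c = 010111001, weight = 5.
  m = 0001 → c = 010010110, weight = 4.
  m = 1001 → c = 001010111, weight = 5.
  m = 0101 → c = 010010010, weight = 3.
  m = 1101 → c = 001010011, weight = 4.
  m = 0011 → c = 011101010, weight = 5.
  m = 1011 → c = 000101011, weight = 4.
  m = 0111 → c = 011101110, weight = 6.
  m = 1111 → c = 000101111, weight = 5.
Tally weights:
  weight 0: 1 codewords.
  weight 1: 1 codewords.
  weight 3: 2 codewords.
  weight 4: 5 codewords.
  weight 5: 5 codewords.
  weight 6: 2 codewords.
Minimum distance d = smallest w > 0 with A_w > 0 = 1.
Sanity: Σ A_w = 16 = 2^4 = 16 ✓.


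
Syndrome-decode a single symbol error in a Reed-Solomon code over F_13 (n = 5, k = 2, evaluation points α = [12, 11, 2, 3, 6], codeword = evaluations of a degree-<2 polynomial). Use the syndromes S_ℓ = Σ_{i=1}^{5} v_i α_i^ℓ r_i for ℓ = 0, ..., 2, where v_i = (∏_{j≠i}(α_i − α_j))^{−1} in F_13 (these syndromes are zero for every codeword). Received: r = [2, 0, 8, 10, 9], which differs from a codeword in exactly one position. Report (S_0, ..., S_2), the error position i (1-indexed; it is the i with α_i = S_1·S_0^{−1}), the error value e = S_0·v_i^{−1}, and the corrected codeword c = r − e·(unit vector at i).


S = (5, 4, 11), error at position 5, error magnitude e = 6, c = [2, 0, 8, 10, 3].

Step 1: column multipliers v_i = (∏_{j≠i}(α_i − α_j))^{−1} mod 13.
  i = 1 (α = 12): (12−11)(12−2)(12−3)(12−6) = 1·10·9·6 = 540 ≡ 7, so v_1 = 7^{−1} = 2 (mod 13).
  i = 2 (α = 11): (11−12)(11−2)(11−3)(11−6) = (−1)·9·8·5 = −360 ≡ 4, so v_2 = 4^{−1} = 10 (mod 13).
  i = 3 (α = 2): (2−12)(2−11)(2−3)(2−6) = (−10)·(−9)·(−1)·(−4) = 360 ≡ 9, so v_3 = 9^{−1} = 3 (mod 13).
  i = 4 (α = 3): (3−12)(3−11)(3−2)(3−6) = (−9)·(−8)·1·(−3) = −216 ≡ 5, so v_4 = 5^{−1} = 8 (mod 13).
  i = 5 (α = 6): (6−12)(6−11)(6−2)(6−3) = (−6)·(−5)·4·3 = 360 ≡ 9, so v_5 = 9^{−1} = 3 (mod 13).
  v = [2, 10, 3, 8, 3].
Step 2: syndromes of r = [2, 0, 8, 10, 9] (all sums mod 13).
  S_0 = Σ v_i r_i = 2·2 + 10·0 + 3·8 + 8·10 + 3·9 = 135 ≡ 5.
  S_1 = Σ v_i α_i r_i = 2·12·2 + 10·11·0 + 3·2·8 + 8·3·10 + 3·6·9 = 498 ≡ 4.
  α_i^2 mod 13 = [1, 4, 4, 9, 10].
  S_2 = Σ v_i α_i^2 r_i = 2·1·2 + 10·4·0 + 3·4·8 + 8·9·10 + 3·10·9 = 1090 ≡ 11.
  S = (5, 4, 11) ≠ 0, so r is not a codeword (an error is present).
Step 3: locate the error. For a single error e at position i, S_ℓ = v_i·e·α_i^ℓ, so α_err = S_1/S_0.
  S_0^{−1} = 5^{−1} = 8 (mod 13), so α_err = 4·8 = 32 ≡ 6 = α_5. Error position i = 5.
  Consistency check: S_2/S_1 = 11·10 = 110 ≡ 6 = α_err ✓ (single-error assumption holds).
Step 4: error magnitude e = S_0/v_5 = S_0·∏_{j≠5}(α_5 − α_j) = 5·9 = 45 ≡ 6 (mod 13).
Step 5: correct position 5: c_5 = r_5 − e = 9 − 6 ≡ 3 (mod 13). Hence c = [2, 0, 8, 10, 3].
  Check: interpolating c through the α_i gives m(x) = 4 + 2·x (degree < 2) with m(α_i) = c_i for every i, so c is indeed a codeword.


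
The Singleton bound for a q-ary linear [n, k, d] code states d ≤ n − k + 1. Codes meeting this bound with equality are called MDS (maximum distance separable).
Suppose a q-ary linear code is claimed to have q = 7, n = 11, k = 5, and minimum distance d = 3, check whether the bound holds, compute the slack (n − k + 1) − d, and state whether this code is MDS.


Singleton RHS = n − k + 1 = 7, slack = 4, bound satisfied, not MDS.

Singleton bound: d ≤ n − k + 1.
Here n = 11, k = 5, so n − k + 1 = 7.
Given d = 3, check d ≤ 7: YES.
Slack = (n − k + 1) − d = 4.
The code is NOT MDS (slack = 4 > 0).
Description: the claimed parameters are [11, 5, 3]_7; such a code would be non-MDS.


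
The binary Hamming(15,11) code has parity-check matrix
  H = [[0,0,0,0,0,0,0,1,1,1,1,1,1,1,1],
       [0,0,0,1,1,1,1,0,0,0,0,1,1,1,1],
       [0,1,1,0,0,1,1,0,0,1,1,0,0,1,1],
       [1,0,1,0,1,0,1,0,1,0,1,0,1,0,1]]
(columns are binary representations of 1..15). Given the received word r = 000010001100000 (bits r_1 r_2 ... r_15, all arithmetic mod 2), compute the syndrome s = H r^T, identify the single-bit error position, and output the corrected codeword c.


s = (0, 1, 1, 0)^T, error position = 6, corrected codeword c = 000011001100000

Compute s = H r^T mod 2 one row at a time:
  s_1 = 0 + 1 + 1 + 0 + 0 + 0 + 0 + 0 = 2 ≡ 0 (mod 2).
  s_2 = 0 + 1 + 0 + 0 + 0 + 0 + 0 + 0 = 1 ≡ 1 (mod 2).
  s_3 = 0 + 0 + 0 + 0 + 1 + 0 + 0 + 0 = 1 ≡ 1 (mod 2).
  s_4 = 0 + 0 + 1 + 0 + 1 + 0 + 0 + 0 = 2 ≡ 0 (mod 2).
s = (0, 1, 1, 0)^T — this equals column 6 of H (binary 0110), so error is at position 6.
Correct: flip bit 6 of r = 000010001100000 to get c = 000011001100000.


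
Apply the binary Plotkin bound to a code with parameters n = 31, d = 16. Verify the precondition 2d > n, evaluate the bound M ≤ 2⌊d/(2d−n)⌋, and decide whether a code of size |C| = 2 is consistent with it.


Plotkin bound M ≤ 32; given |C| = 2 ≤ bound (satisfied).

Check applicability: 2d = 32, n = 31.
2d − n = 1 > 0, so Plotkin applies.
Compute d/(2d−n) = 16/1 ≈ 16.0000.
⌊d/(2d−n)⌋ = 16.
Plotkin bound: M ≤ 2·16 = 32.
Given |C| = 2, check: satisfied.
This |C| is below the Plotkin bound.


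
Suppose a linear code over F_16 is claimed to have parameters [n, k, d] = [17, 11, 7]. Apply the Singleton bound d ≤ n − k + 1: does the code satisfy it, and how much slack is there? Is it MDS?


Singleton RHS = n − k + 1 = 7, slack = 0, bound satisfied, MDS.

Singleton bound: d ≤ n − k + 1.
Here n = 17, k = 11, so n − k + 1 = 7.
Given d = 7, check d ≤ 7: YES.
Slack = (n − k + 1) − d = 0.
The code is MDS (slack = 0).
Description: the claimed parameters are [17, 11, 7]_16; such a code would be MDS (meets Singleton bound).


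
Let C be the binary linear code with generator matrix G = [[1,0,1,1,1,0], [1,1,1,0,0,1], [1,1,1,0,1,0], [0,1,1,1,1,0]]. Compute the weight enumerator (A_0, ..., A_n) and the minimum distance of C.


Weight distribution: A_0 = 1, A_2 = 6, A_4 = 9. Minimum distance d = 2.

Enumerate all 2^4 = 16 messages m ∈ F_2^4.
For each, compute codeword c = mG in F_2^6, then tally its weight.
  m = 0000 → c = 000000, weight = 0.
  m = 1000 → c = 101110, weight = 4.
  m = 0100 → c = 111001, weight = 4.
  m = 1100 → c = 010111, weight = 4.
  m = 0010 → c = 111010, weight = 4.
  m = 1010 → c = 010100, weight = 2.
  m = 0110 → c = 000011, weight = 2.
  m = 1110 → c = 101101, weight = 4.
  m = 0001 → c = 011110, weight = 4.
  m = 1001 → c = 110000, weight = 2.
  m = 0101 → c = 100111, weight = 4.
  m = 1101 → c = 001001, weight = 2.
  m = 0011 → c = 100100, weight = 2.
  m = 1011 → c = 001010, weight = 2.
  m = 0111 → c = 011101, weight = 4.
  m = 1111 → c = 110011, weight = 4.
Tally weights:
  weight 0: 1 codewords.
  weight 2: 6 codewords.
  weight 4: 9 codewords.
Minimum distance d = smallest w > 0 with A_w > 0 = 2.
Sanity: Σ A_w = 16 = 2^4 = 16 ✓.


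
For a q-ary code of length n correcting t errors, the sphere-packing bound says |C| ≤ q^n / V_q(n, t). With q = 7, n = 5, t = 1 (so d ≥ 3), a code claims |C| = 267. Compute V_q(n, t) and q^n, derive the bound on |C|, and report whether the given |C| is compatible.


V_q(n, t) = 31, q^n = 16807, Hamming bound = 542, |C| = 267 ≤ bound (satisfied).

Step 1: Compute V_q(n, t) = Σ_{j=0}^1 C(n, j) (q−1)^j.
  j = 0: C(5,0)·(6)^0 = 1·1 = 1.
  j = 1: C(5,1)·(6)^1 = 5·6 = 30.
  V_q(n, t) = 1 + 30 = 31.
Step 2: q^n = 7^5 = 16807.
Step 3: Hamming bound ⌊q^n / V_q(n,t)⌋ = ⌊16807/31⌋ = 542.
Step 4: Compare |C| = 267 to 542: satisfied.
The claimed |C| lies below the Hamming bound.


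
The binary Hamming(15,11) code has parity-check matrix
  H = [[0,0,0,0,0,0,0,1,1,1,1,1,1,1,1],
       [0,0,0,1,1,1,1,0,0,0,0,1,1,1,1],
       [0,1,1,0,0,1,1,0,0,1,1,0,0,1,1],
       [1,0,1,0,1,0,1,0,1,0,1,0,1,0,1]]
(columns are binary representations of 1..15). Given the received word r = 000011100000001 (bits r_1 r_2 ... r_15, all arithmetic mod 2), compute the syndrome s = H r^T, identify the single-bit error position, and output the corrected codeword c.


s = (1, 0, 1, 1)^T, error position = 11, corrected codeword c = 000011100010001

Compute s = H r^T mod 2 one row at a time:
  s_1 = 0 + 0 + 0 + 0 + 0 + 0 + 0 + 1 = 1 ≡ 1 (mod 2).
  s_2 = 0 + 1 + 1 + 1 + 0 + 0 + 0 + 1 = 4 ≡ 0 (mod 2).
  s_3 = 0 + 0 + 1 + 1 + 0 + 0 + 0 + 1 = 3 ≡ 1 (mod 2).
  s_4 = 0 + 0 + 1 + 1 + 0 + 0 + 0 + 1 = 3 ≡ 1 (mod 2).
s = (1, 0, 1, 1)^T — this equals column 11 of H (binary 1011), so error is at position 11.
Correct: flip bit 11 of r = 000011100000001 to get c = 000011100010001.


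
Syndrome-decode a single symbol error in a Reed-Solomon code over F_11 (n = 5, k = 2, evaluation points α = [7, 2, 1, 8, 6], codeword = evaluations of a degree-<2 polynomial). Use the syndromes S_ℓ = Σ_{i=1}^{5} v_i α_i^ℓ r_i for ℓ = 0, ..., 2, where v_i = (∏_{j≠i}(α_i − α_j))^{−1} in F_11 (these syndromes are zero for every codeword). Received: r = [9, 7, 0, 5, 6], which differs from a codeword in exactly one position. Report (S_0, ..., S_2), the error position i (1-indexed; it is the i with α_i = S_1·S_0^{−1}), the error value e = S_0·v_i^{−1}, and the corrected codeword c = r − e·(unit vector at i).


S = (10, 5, 8), error at position 5, error magnitude e = 4, c = [9, 7, 0, 5, 2].

Step 1: column multipliers v_i = (∏_{j≠i}(α_i − α_j))^{−1} mod 11.
  i = 1 (α = 7): (7−2)(7−1)(7−8)(7−6) = 5·6·(−1)·1 = −30 ≡ 3, so v_1 = 3^{−1} = 4 (mod 11).
  i = 2 (α = 2): (2−7)(2−1)(2−8)(2−6) = (−5)·1·(−6)·(−4) = −120 ≡ 1, so v_2 = 1^{−1} = 1 (mod 11).
  i = 3 (α = 1): (1−7)(1−2)(1−8)(1−6) = (−6)·(−1)·(−7)·(−5) = 210 ≡ 1, so v_3 = 1^{−1} = 1 (mod 11).
  i = 4 (α = 8): (8−7)(8−2)(8−1)(8−6) = 1·6·7·2 = 84 ≡ 7, so v_4 = 7^{−1} = 8 (mod 11).
  i = 5 (α = 6): (6−7)(6−2)(6−1)(6−8) = (−1)·4·5·(−2) = 40 ≡ 7, so v_5 = 7^{−1} = 8 (mod 11).
  v = [4, 1, 1, 8, 8].
Step 2: syndromes of r = [9, 7, 0, 5, 6] (all sums mod 11).
  S_0 = Σ v_i r_i = 4·9 + 1·7 + 1·0 + 8·5 + 8·6 = 131 ≡ 10.
  S_1 = Σ v_i α_i r_i = 4·7·9 + 1·2·7 + 1·1·0 + 8·8·5 + 8·6·6 = 874 ≡ 5.
  α_i^2 mod 11 = [5, 4, 1, 9, 3].
  S_2 = Σ v_i α_i^2 r_i = 4·5·9 + 1·4·7 + 1·1·0 + 8·9·5 + 8·3·6 = 712 ≡ 8.
  S = (10, 5, 8) ≠ 0, so r is not a codeword (an error is present).
Step 3: locate the error. For a single error e at position i, S_ℓ = v_i·e·α_i^ℓ, so α_err = S_1/S_0.
  S_0^{−1} = 10^{−1} = 10 (mod 11), so α_err = 5·10 = 50 ≡ 6 = α_5. Error position i = 5.
  Consistency check: S_2/S_1 = 8·9 = 72 ≡ 6 = α_err ✓ (single-error assumption holds).
Step 4: error magnitude e = S_0/v_5 = S_0·∏_{j≠5}(α_5 − α_j) = 10·7 = 70 ≡ 4 (mod 11).
Step 5: correct position 5: c_5 = r_5 − e = 6 − 4 ≡ 2 (mod 11). Hence c = [9, 7, 0, 5, 2].
  Check: interpolating c through the α_i gives m(x) = 4 + 7·x (degree < 2) with m(α_i) = c_i for every i, so c is indeed a codeword.


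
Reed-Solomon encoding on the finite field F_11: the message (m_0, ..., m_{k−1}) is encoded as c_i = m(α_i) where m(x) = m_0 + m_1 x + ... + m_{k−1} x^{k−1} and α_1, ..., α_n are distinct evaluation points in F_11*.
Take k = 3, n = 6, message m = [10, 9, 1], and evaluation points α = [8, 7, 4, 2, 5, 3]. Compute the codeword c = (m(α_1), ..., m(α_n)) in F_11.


c = [3, 1, 7, 10, 3, 2]

Message polynomial: m(x) = 10 + 9·x + 1·x^2 (mod 11).
For each evaluation point α_i, compute m(α_i) mod 11:
  α_1 = 8: Horner steps 1 → 6 → 3, so m(8) = 3.
  α_2 = 7: Horner steps 1 → 5 → 1, so m(7) = 1.
  α_3 = 4: Horner steps 1 → 2 → 7, so m(4) = 7.
  α_4 = 2: Horner steps 1 → 0 → 10, so m(2) = 10.
  α_5 = 5: Horner steps 1 → 3 → 3, so m(5) = 3.
  α_6 = 3: Horner steps 1 → 1 → 2, so m(3) = 2.
Codeword c = [3, 1, 7, 10, 3, 2] ∈ F_11^6.


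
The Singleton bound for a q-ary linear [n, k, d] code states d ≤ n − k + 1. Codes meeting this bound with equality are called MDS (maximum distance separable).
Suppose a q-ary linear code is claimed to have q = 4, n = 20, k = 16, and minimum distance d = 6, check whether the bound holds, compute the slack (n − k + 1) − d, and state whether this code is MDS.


Singleton RHS = n − k + 1 = 5, slack = -1, bound violated (no such code; not MDS).

Singleton bound: d ≤ n − k + 1.
Here n = 20, k = 16, so n − k + 1 = 5.
Given d = 6, check d ≤ 5: NO.
Slack = (n − k + 1) − d = -1.
The slack is negative: d = 6 exceeds n − k + 1 = 5 by 1, so the Singleton bound is violated and no linear [20, 16, 6]_4 code can exist. In particular it is not MDS (MDS requires d = n − k + 1 exactly).
Description: the claimed parameters are [20, 16, 6]_4; such a code would be impossible (violates the Singleton bound).


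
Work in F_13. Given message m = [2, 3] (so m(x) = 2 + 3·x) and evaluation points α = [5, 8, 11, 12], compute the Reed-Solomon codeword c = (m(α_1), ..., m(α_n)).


c = [4, 0, 9, 12]

Message polynomial: m(x) = 2 + 3·x (mod 13).
For each evaluation point α_i, compute m(α_i) mod 13:
  α_1 = 5: Horner steps 3 → 4, so m(5) = 4.
  α_2 = 8: Horner steps 3 → 0, so m(8) = 0.
  α_3 = 11: Horner steps 3 → 9, so m(11) = 9.
  α_4 = 12: Horner steps 3 → 12, so m(12) = 12.
Codeword c = [4, 0, 9, 12] ∈ F_13^4.


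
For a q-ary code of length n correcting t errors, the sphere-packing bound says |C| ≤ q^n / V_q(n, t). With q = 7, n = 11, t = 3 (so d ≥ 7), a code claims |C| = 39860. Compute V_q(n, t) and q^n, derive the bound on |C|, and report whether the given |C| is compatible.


V_q(n, t) = 37687, q^n = 1977326743, Hamming bound = 52467, |C| = 39860 ≤ bound (satisfied).

Step 1: Compute V_q(n, t) = Σ_{j=0}^3 C(n, j) (q−1)^j.
  j = 0: C(11,0)·(6)^0 = 1·1 = 1.
  j = 1: C(11,1)·(6)^1 = 11·6 = 66.
  j = 2: C(11,2)·(6)^2 = 55·36 = 1980.
  j = 3: C(11,3)·(6)^3 = 165·216 = 35640.
  V_q(n, t) = 1 + 66 + 1980 + 35640 = 37687.
Step 2: q^n = 7^11 = 1977326743.
Step 3: Hamming bound ⌊q^n / V_q(n,t)⌋ = ⌊1977326743/37687⌋ = 52467.
Step 4: Compare |C| = 39860 to 52467: satisfied.
The claimed |C| lies below the Hamming bound.


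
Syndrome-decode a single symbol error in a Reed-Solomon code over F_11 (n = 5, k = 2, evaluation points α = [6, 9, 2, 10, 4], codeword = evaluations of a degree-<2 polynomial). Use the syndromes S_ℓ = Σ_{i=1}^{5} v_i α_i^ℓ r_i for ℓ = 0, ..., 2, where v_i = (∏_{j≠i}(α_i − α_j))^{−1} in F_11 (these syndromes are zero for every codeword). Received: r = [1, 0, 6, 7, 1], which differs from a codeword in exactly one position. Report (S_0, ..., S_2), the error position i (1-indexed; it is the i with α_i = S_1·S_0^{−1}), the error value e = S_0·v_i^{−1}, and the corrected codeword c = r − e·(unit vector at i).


S = (3, 1, 4), error at position 5, error magnitude e = 3, c = [1, 0, 6, 7, 9].

Step 1: column multipliers v_i = (∏_{j≠i}(α_i − α_j))^{−1} mod 11.
  i = 1 (α = 6): (6−9)(6−2)(6−10)(6−4) = (−3)·4·(−4)·2 = 96 ≡ 8, so v_1 = 8^{−1} = 7 (mod 11).
  i = 2 (α = 9): (9−6)(9−2)(9−10)(9−4) = 3·7·(−1)·5 = −105 ≡ 5, so v_2 = 5^{−1} = 9 (mod 11).
  i = 3 (α = 2): (2−6)(2−9)(2−10)(2−4) = (−4)·(−7)·(−8)·(−2) = 448 ≡ 8, so v_3 = 8^{−1} = 7 (mod 11).
  i = 4 (α = 10): (10−6)(10−9)(10−2)(10−4) = 4·1·8·6 = 192 ≡ 5, so v_4 = 5^{−1} = 9 (mod 11).
  i = 5 (α = 4): (4−6)(4−9)(4−2)(4−10) = (−2)·(−5)·2·(−6) = −120 ≡ 1, so v_5 = 1^{−1} = 1 (mod 11).
  v = [7, 9, 7, 9, 1].
Step 2: syndromes of r = [1, 0, 6, 7, 1] (all sums mod 11).
  S_0 = Σ v_i r_i = 7·1 + 9·0 + 7·6 + 9·7 + 1·1 = 113 ≡ 3.
  S_1 = Σ v_i α_i r_i = 7·6·1 + 9·9·0 + 7·2·6 + 9·10·7 + 1·4·1 = 760 ≡ 1.
  α_i^2 mod 11 = [3, 4, 4, 1, 5].
  S_2 = Σ v_i α_i^2 r_i = 7·3·1 + 9·4·0 + 7·4·6 + 9·1·7 + 1·5·1 = 257 ≡ 4.
  S = (3, 1, 4) ≠ 0, so r is not a codeword (an error is present).
Step 3: locate the error. For a single error e at position i, S_ℓ = v_i·e·α_i^ℓ, so α_err = S_1/S_0.
  S_0^{−1} = 3^{−1} = 4 (mod 11), so α_err = 1·4 = 4 ≡ 4 = α_5. Error position i = 5.
  Consistency check: S_2/S_1 = 4·1 = 4 ≡ 4 = α_err ✓ (single-error assumption holds).
Step 4: error magnitude e = S_0/v_5 = S_0·∏_{j≠5}(α_5 − α_j) = 3·1 = 3 ≡ 3 (mod 11).
Step 5: correct position 5: c_5 = r_5 − e = 1 − 3 ≡ 9 (mod 11). Hence c = [1, 0, 6, 7, 9].
  Check: interpolating c through the α_i gives m(x) = 3 + 7·x (degree < 2) with m(α_i) = c_i for every i, so c is indeed a codeword.


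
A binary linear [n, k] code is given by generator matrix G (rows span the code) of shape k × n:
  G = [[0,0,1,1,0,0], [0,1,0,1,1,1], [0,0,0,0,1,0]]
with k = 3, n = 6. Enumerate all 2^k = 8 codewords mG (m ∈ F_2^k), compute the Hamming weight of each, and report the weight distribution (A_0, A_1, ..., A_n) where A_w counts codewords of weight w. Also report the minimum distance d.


Weight distribution: A_0 = 1, A_1 = 1, A_2 = 1, A_3 = 3, A_4 = 2. Minimum distance d = 1.

Enumerate all 2^3 = 8 messages m ∈ F_2^3.
For each, compute codeword c = mG in F_2^6, then tally its weight.
  m = 000 → c = 000000, weight = 0.
  m = 100 → c = 001100, weight = 2.
  m = 010 → c = 010111, weight = 4.
  m = 110 → c = 011011, weight = 4.
  m = 001 → c = 000010, weight = 1.
  m = 101 → c = 001110, weight = 3.
  m = 011 → c = 010101, weight = 3.
  m = 111 → c = 011001, weight = 3.
Tally weights:
  weight 0: 1 codewords.
  weight 1: 1 codewords.
  weight 2: 1 codewords.
  weight 3: 3 codewords.
  weight 4: 2 codewords.
Minimum distance d = smallest w > 0 with A_w > 0 = 1.
Sanity: Σ A_w = 8 = 2^3 = 8 ✓.


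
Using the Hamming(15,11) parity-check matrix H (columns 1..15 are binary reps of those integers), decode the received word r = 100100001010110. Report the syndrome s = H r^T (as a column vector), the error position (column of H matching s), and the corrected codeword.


s = (0, 1, 0, 0)^T, error position = 4, corrected codeword c = 100000001010110

Compute s = H r^T mod 2 one row at a time:
  s_1 = 0 + 1 + 0 + 1 + 0 + 1 + 1 + 0 = 4 ≡ 0 (mod 2).
  s_2 = 1 + 0 + 0 + 0 + 0 + 1 + 1 + 0 = 3 ≡ 1 (mod 2).
  s_3 = 0 + 0 + 0 + 0 + 0 + 1 + 1 + 0 = 2 ≡ 0 (mod 2).
  s_4 = 1 + 0 + 0 + 0 + 1 + 1 + 1 + 0 = 4 ≡ 0 (mod 2).
s = (0, 1, 0, 0)^T — this equals column 4 of H (binary 0100), so error is at position 4.
Correct: flip bit 4 of r = 100100001010110 to get c = 100000001010110.


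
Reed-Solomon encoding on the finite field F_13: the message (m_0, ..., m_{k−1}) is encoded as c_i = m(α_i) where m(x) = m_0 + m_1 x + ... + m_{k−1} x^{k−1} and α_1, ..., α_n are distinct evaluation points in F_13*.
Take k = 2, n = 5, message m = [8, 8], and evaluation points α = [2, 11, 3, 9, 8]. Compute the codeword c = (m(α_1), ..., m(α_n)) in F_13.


c = [11, 5, 6, 2, 7]

Message polynomial: m(x) = 8 + 8·x (mod 13).
For each evaluation point α_i, compute m(α_i) mod 13:
  α_1 = 2: Horner steps 8 → 11, so m(2) = 11.
  α_2 = 11: Horner steps 8 → 5, so m(11) = 5.
  α_3 = 3: Horner steps 8 → 6, so m(3) = 6.
  α_4 = 9: Horner steps 8 → 2, so m(9) = 2.
  α_5 = 8: Horner steps 8 → 7, so m(8) = 7.
Codeword c = [11, 5, 6, 2, 7] ∈ F_13^5.


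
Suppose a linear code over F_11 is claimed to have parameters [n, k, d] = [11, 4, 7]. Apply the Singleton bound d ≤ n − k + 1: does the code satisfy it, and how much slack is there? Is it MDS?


Singleton RHS = n − k + 1 = 8, slack = 1, bound satisfied, not MDS.

Singleton bound: d ≤ n − k + 1.
Here n = 11, k = 4, so n − k + 1 = 8.
Given d = 7, check d ≤ 8: YES.
Slack = (n − k + 1) − d = 1.
The code is NOT MDS (slack = 1 > 0).
Description: the claimed parameters are [11, 4, 7]_11; such a code would be non-MDS.


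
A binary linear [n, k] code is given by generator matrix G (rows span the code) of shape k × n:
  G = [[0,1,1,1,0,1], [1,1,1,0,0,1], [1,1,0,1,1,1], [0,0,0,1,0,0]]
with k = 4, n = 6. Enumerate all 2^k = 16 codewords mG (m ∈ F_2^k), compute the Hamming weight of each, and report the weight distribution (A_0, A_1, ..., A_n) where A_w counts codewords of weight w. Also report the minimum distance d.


Weight distribution: A_0 = 1, A_1 = 2, A_2 = 2, A_3 = 4, A_4 = 5, A_5 = 2. Minimum distance d = 1.

Enumerate all 2^4 = 16 messages m ∈ F_2^4.
For each, compute codeword c = mG in F_2^6, then tally its weight.
  m = 0000 → c = 000000, weight = 0.
  m = 1000 → c = 011101, weight = 4.
  m = 0100 → c = 111001, weight = 4.
  m = 1100 → c = 100100, weight = 2.
  m = 0010 → c = 110111, weight = 5.
  m = 1010 → c = 101010, weight = 3.
  m = 0110 → c = 001110, weight = 3.
  m = 1110 → c = 010011, weight = 3.
  m = 0001 → c = 000100, weight = 1.
  m = 1001 → c = 011001, weight = 3.
  m = 0101 → c = 111101, weight = 5.
  m = 1101 → c = 100000, weight = 1.
  m = 0011 → c = 110011, weight = 4.
  m = 1011 → c = 101110, weight = 4.
  m = 0111 → c = 001010, weight = 2.
  m = 1111 → c = 010111, weight = 4.
Tally weights:
  weight 0: 1 codewords.
  weight 1: 2 codewords.
  weight 2: 2 codewords.
  weight 3: 4 codewords.
  weight 4: 5 codewords.
  weight 5: 2 codewords.
Minimum distance d = smallest w > 0 with A_w > 0 = 1.
Sanity: Σ A_w = 16 = 2^4 = 16 ✓.


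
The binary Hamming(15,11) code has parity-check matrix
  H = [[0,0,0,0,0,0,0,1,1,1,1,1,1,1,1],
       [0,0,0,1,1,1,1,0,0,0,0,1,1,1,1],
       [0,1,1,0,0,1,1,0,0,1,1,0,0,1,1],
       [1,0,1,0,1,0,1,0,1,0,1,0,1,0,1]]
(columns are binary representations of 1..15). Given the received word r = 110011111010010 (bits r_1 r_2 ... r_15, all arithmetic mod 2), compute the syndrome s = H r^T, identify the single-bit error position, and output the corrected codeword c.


s = (0, 0, 1, 1)^T, error position = 3, corrected codeword c = 111011111010010

Compute s = H r^T mod 2 one row at a time:
  s_1 = 1 + 1 + 0 + 1 + 0 + 0 + 1 + 0 = 4 ≡ 0 (mod 2).
  s_2 = 0 + 1 + 1 + 1 + 0 + 0 + 1 + 0 = 4 ≡ 0 (mod 2).
  s_3 = 1 + 0 + 1 + 1 + 0 + 1 + 1 + 0 = 5 ≡ 1 (mod 2).
  s_4 = 1 + 0 + 1 + 1 + 1 + 1 + 0 + 0 = 5 ≡ 1 (mod 2).
s = (0, 0, 1, 1)^T — this equals column 3 of H (binary 0011), so error is at position 3.
Correct: flip bit 3 of r = 110011111010010 to get c = 111011111010010.


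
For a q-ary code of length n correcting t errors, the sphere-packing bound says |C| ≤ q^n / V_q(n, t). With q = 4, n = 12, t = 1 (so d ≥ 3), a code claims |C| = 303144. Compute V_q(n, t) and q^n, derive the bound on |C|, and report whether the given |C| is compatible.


V_q(n, t) = 37, q^n = 16777216, Hamming bound = 453438, |C| = 303144 ≤ bound (satisfied).

Step 1: Compute V_q(n, t) = Σ_{j=0}^1 C(n, j) (q−1)^j.
  j = 0: C(12,0)·(3)^0 = 1·1 = 1.
  j = 1: C(12,1)·(3)^1 = 12·3 = 36.
  V_q(n, t) = 1 + 36 = 37.
Step 2: q^n = 4^12 = 16777216.
Step 3: Hamming bound ⌊q^n / V_q(n,t)⌋ = ⌊16777216/37⌋ = 453438.
Step 4: Compare |C| = 303144 to 453438: satisfied.
The claimed |C| lies below the Hamming bound.


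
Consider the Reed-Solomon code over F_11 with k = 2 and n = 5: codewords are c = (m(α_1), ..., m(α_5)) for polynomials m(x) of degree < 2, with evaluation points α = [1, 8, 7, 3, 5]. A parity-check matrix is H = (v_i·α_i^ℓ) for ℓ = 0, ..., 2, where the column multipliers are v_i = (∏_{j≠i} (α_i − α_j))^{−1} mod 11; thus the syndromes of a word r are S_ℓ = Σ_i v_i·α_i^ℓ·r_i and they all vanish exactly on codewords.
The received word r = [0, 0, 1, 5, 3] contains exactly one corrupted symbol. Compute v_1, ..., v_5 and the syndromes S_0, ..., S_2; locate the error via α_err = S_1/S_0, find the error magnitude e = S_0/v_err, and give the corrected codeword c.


S = (8, 8, 8), error at position 1, error magnitude e = 4, c = [7, 0, 1, 5, 3].

Step 1: column multipliers v_i = (∏_{j≠i}(α_i − α_j))^{−1} mod 11.
  i = 1 (α = 1): (1−8)(1−7)(1−3)(1−5) = (−7)·(−6)·(−2)·(−4) = 336 ≡ 6, so v_1 = 6^{−1} = 2 (mod 11).
  i = 2 (α = 8): (8−1)(8−7)(8−3)(8−5) = 7·1·5·3 = 105 ≡ 6, so v_2 = 6^{−1} = 2 (mod 11).
  i = 3 (α = 7): (7−1)(7−8)(7−3)(7−5) = 6·(−1)·4·2 = −48 ≡ 7, so v_3 = 7^{−1} = 8 (mod 11).
  i = 4 (α = 3): (3−1)(3−8)(3−7)(3−5) = 2·(−5)·(−4)·(−2) = −80 ≡ 8, so v_4 = 8^{−1} = 7 (mod 11).
  i = 5 (α = 5): (5−1)(5−8)(5−7)(5−3) = 4·(−3)·(−2)·2 = 48 ≡ 4, so v_5 = 4^{−1} = 3 (mod 11).
  v = [2, 2, 8, 7, 3].
Step 2: syndromes of r = [0, 0, 1, 5, 3] (all sums mod 11).
  S_0 = Σ v_i r_i = 2·0 + 2·0 + 8·1 + 7·5 + 3·3 = 52 ≡ 8.
  S_1 = Σ v_i α_i r_i = 2·1·0 + 2·8·0 + 8·7·1 + 7·3·5 + 3·5·3 = 206 ≡ 8.
  α_i^2 mod 11 = [1, 9, 5, 9, 3].
  S_2 = Σ v_i α_i^2 r_i = 2·1·0 + 2·9·0 + 8·5·1 + 7·9·5 + 3·3·3 = 382 ≡ 8.
  S = (8, 8, 8) ≠ 0, so r is not a codeword (an error is present).
Step 3: locate the error. For a single error e at position i, S_ℓ = v_i·e·α_i^ℓ, so α_err = S_1/S_0.
  S_0^{−1} = 8^{−1} = 7 (mod 11), so α_err = 8·7 = 56 ≡ 1 = α_1. Error position i = 1.
  Consistency check: S_2/S_1 = 8·7 = 56 ≡ 1 = α_err ✓ (single-error assumption holds).
Step 4: error magnitude e = S_0/v_1 = S_0·∏_{j≠1}(α_1 − α_j) = 8·6 = 48 ≡ 4 (mod 11).
Step 5: correct position 1: c_1 = r_1 − e = 0 − 4 ≡ 7 (mod 11). Hence c = [7, 0, 1, 5, 3].
  Check: interpolating c through the α_i gives m(x) = 8 + 10·x (degree < 2) with m(α_i) = c_i for every i, so c is indeed a codeword.


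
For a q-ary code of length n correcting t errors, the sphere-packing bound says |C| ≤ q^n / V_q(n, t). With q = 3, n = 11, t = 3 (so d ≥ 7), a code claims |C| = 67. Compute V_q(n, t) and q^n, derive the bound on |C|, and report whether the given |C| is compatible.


V_q(n, t) = 1563, q^n = 177147, Hamming bound = 113, |C| = 67 ≤ bound (satisfied).

Step 1: Compute V_q(n, t) = Σ_{j=0}^3 C(n, j) (q−1)^j.
  j = 0: C(11,0)·(2)^0 = 1·1 = 1.
  j = 1: C(11,1)·(2)^1 = 11·2 = 22.
  j = 2: C(11,2)·(2)^2 = 55·4 = 220.
  j = 3: C(11,3)·(2)^3 = 165·8 = 1320.
  V_q(n, t) = 1 + 22 + 220 + 1320 = 1563.
Step 2: q^n = 3^11 = 177147.
Step 3: Hamming bound ⌊q^n / V_q(n,t)⌋ = ⌊177147/1563⌋ = 113.
Step 4: Compare |C| = 67 to 113: satisfied.
The claimed |C| lies below the Hamming bound.


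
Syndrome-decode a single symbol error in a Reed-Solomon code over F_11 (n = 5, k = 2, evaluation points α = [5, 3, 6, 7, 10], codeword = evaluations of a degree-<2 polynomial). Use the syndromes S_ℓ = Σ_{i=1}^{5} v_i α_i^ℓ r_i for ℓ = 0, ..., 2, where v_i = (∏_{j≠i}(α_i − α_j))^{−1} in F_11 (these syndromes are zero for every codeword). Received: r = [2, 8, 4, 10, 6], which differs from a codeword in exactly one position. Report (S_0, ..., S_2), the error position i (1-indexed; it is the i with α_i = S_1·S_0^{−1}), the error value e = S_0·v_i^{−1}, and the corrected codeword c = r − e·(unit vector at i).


S = (2, 10, 6), error at position 1, error magnitude e = 4, c = [9, 8, 4, 10, 6].

Step 1: column multipliers v_i = (∏_{j≠i}(α_i − α_j))^{−1} mod 11.
  i = 1 (α = 5): (5−3)(5−6)(5−7)(5−10) = 2·(−1)·(−2)·(−5) = −20 ≡ 2, so v_1 = 2^{−1} = 6 (mod 11).
  i = 2 (α = 3): (3−5)(3−6)(3−7)(3−10) = (−2)·(−3)·(−4)·(−7) = 168 ≡ 3, so v_2 = 3^{−1} = 4 (mod 11).
  i = 3 (α = 6): (6−5)(6−3)(6−7)(6−10) = 1·3·(−1)·(−4) = 12 ≡ 1, so v_3 = 1^{−1} = 1 (mod 11).
  i = 4 (α = 7): (7−5)(7−3)(7−6)(7−10) = 2·4·1·(−3) = −24 ≡ 9, so v_4 = 9^{−1} = 5 (mod 11).
  i = 5 (α = 10): (10−5)(10−3)(10−6)(10−7) = 5·7·4·3 = 420 ≡ 2, so v_5 = 2^{−1} = 6 (mod 11).
  v = [6, 4, 1, 5, 6].
Step 2: syndromes of r = [2, 8, 4, 10, 6] (all sums mod 11).
  S_0 = Σ v_i r_i = 6·2 + 4·8 + 1·4 + 5·10 + 6·6 = 134 ≡ 2.
  S_1 = Σ v_i α_i r_i = 6·5·2 + 4·3·8 + 1·6·4 + 5·7·10 + 6·10·6 = 890 ≡ 10.
  α_i^2 mod 11 = [3, 9, 3, 5, 1].
  S_2 = Σ v_i α_i^2 r_i = 6·3·2 + 4·9·8 + 1·3·4 + 5·5·10 + 6·1·6 = 622 ≡ 6.
  S = (2, 10, 6) ≠ 0, so r is not a codeword (an error is present).
Step 3: locate the error. For a single error e at position i, S_ℓ = v_i·e·α_i^ℓ, so α_err = S_1/S_0.
  S_0^{−1} = 2^{−1} = 6 (mod 11), so α_err = 10·6 = 60 ≡ 5 = α_1. Error position i = 1.
  Consistency check: S_2/S_1 = 6·10 = 60 ≡ 5 = α_err ✓ (single-error assumption holds).
Step 4: error magnitude e = S_0/v_1 = S_0·∏_{j≠1}(α_1 − α_j) = 2·2 = 4 ≡ 4 (mod 11).
Step 5: correct position 1: c_1 = r_1 − e = 2 − 4 ≡ 9 (mod 11). Hence c = [9, 8, 4, 10, 6].
  Check: interpolating c through the α_i gives m(x) = 1 + 6·x (degree < 2) with m(α_i) = c_i for every i, so c is indeed a codeword.


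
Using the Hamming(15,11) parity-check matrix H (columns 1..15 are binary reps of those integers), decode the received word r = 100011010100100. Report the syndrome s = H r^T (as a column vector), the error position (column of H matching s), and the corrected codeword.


s = (1, 1, 0, 1)^T, error position = 13, corrected codeword c = 100011010100000

Compute s = H r^T mod 2 one row at a time:
  s_1 = 1 + 0 + 1 + 0 + 0 + 1 + 0 + 0 = 3 ≡ 1 (mod 2).
  s_2 = 0 + 1 + 1 + 0 + 0 + 1 + 0 + 0 = 3 ≡ 1 (mod 2).
  s_3 = 0 + 0 + 1 + 0 + 1 + 0 + 0 + 0 = 2 ≡ 0 (mod 2).
  s_4 = 1 + 0 + 1 + 0 + 0 + 0 + 1 + 0 = 3 ≡ 1 (mod 2).
s = (1, 1, 0, 1)^T — this equals column 13 of H (binary 1101), so error is at position 13.
Correct: flip bit 13 of r = 100011010100100 to get c = 100011010100000.


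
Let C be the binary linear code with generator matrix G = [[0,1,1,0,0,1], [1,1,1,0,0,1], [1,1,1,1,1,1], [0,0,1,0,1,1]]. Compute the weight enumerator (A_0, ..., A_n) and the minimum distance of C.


Weight distribution: A_0 = 1, A_1 = 1, A_2 = 3, A_3 = 6, A_4 = 3, A_5 = 1, A_6 = 1. Minimum distance d = 1.

Enumerate all 2^4 = 16 messages m ∈ F_2^4.
For each, compute codeword c = mG in F_2^6, then tally its weight.
  m = 0000 → c = 000000, weight = 0.
  m = 1000 → c = 011001, weight = 3.
  m = 0100 → c = 111001, weight = 4.
  m = 1100 → c = 100000, weight = 1.
  m = 0010 → c = 111111, weight = 6.
  m = 1010 → c = 100110, weight = 3.
  m = 0110 → c = 000110, weight = 2.
  m = 1110 → c = 011111, weight = 5.
  m = 0001 → c = 001011, weight = 3.
  m = 1001 → c = 010010, weight = 2.
  m = 0101 → c = 110010, weight = 3.
  m = 1101 → c = 101011, weight = 4.
  m = 0011 → c = 110100, weight = 3.
  m = 1011 → c = 101101, weight = 4.
  m = 0111 → c = 001101, weight = 3.
  m = 1111 → c = 010100, weight = 2.
Tally weights:
  weight 0: 1 codewords.
  weight 1: 1 codewords.
  weight 2: 3 codewords.
  weight 3: 6 codewords.
  weight 4: 3 codewords.
  weight 5: 1 codewords.
  weight 6: 1 codewords.
Minimum distance d = smallest w > 0 with A_w > 0 = 1.
Sanity: Σ A_w = 16 = 2^4 = 16 ✓.


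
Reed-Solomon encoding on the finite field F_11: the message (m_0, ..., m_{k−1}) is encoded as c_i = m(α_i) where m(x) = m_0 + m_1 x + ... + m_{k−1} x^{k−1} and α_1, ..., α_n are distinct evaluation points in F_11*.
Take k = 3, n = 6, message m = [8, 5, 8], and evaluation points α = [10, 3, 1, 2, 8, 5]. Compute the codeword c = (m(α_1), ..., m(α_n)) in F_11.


c = [0, 7, 10, 6, 10, 2]

Message polynomial: m(x) = 8 + 5·x + 8·x^2 (mod 11).
For each evaluation point α_i, compute m(α_i) mod 11:
  α_1 = 10: Horner steps 8 → 8 → 0, so m(10) = 0.
  α_2 = 3: Horner steps 8 → 7 → 7, so m(3) = 7.
  α_3 = 1: Horner steps 8 → 2 → 10, so m(1) = 10.
  α_4 = 2: Horner steps 8 → 10 → 6, so m(2) = 6.
  α_5 = 8: Horner steps 8 → 3 → 10, so m(8) = 10.
  α_6 = 5: Horner steps 8 → 1 → 2, so m(5) = 2.
Codeword c = [0, 7, 10, 6, 10, 2] ∈ F_11^6.


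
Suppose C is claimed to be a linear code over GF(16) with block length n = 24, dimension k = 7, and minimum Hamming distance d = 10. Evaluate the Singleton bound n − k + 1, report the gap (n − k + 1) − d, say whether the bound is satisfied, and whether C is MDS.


Singleton RHS = n − k + 1 = 18, slack = 8, bound satisfied, not MDS.

Singleton bound: d ≤ n − k + 1.
Here n = 24, k = 7, so n − k + 1 = 18.
Given d = 10, check d ≤ 18: YES.
Slack = (n − k + 1) − d = 8.
The code is NOT MDS (slack = 8 > 0).
Description: the claimed parameters are [24, 7, 10]_16; such a code would be non-MDS.


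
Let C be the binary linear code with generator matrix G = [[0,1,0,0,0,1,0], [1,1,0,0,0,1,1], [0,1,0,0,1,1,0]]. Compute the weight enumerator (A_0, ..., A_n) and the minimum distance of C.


Weight distribution: A_0 = 1, A_1 = 1, A_2 = 2, A_3 = 2, A_4 = 1, A_5 = 1. Minimum distance d = 1.

Enumerate all 2^3 = 8 messages m ∈ F_2^3.
For each, compute codeword c = mG in F_2^7, then tally its weight.
  m = 000 → c = 0000000, weight = 0.
  m = 100 → c = 0100010, weight = 2.
  m = 010 → c = 1100011, weight = 4.
  m = 110 → c = 1000001, weight = 2.
  m = 001 → c = 0100110, weight = 3.
  m = 101 → c = 0000100, weight = 1.
  m = 011 → c = 1000101, weight = 3.
  m = 111 → c = 1100111, weight = 5.
Tally weights:
  weight 0: 1 codewords.
  weight 1: 1 codewords.
  weight 2: 2 codewords.
  weight 3: 2 codewords.
  weight 4: 1 codewords.
  weight 5: 1 codewords.
Minimum distance d = smallest w > 0 with A_w > 0 = 1.
Sanity: Σ A_w = 8 = 2^3 = 8 ✓.


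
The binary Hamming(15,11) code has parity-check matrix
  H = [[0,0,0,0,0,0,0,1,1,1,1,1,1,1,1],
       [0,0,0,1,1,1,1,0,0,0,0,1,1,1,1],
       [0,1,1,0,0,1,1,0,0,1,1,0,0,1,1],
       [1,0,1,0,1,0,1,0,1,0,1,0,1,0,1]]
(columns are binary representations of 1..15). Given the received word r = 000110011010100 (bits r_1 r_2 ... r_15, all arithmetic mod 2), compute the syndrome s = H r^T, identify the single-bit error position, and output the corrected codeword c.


s = (0, 1, 1, 0)^T, error position = 6, corrected codeword c = 000111011010100

Compute s = H r^T mod 2 one row at a time:
  s_1 = 1 + 1 + 0 + 1 + 0 + 1 + 0 + 0 = 4 ≡ 0 (mod 2).
  s_2 = 1 + 1 + 0 + 0 + 0 + 1 + 0 + 0 = 3 ≡ 1 (mod 2).
  s_3 = 0 + 0 + 0 + 0 + 0 + 1 + 0 + 0 = 1 ≡ 1 (mod 2).
  s_4 = 0 + 0 + 1 + 0 + 1 + 1 + 1 + 0 = 4 ≡ 0 (mod 2).
s = (0, 1, 1, 0)^T — this equals column 6 of H (binary 0110), so error is at position 6.
Correct: flip bit 6 of r = 000110011010100 to get c = 000111011010100.


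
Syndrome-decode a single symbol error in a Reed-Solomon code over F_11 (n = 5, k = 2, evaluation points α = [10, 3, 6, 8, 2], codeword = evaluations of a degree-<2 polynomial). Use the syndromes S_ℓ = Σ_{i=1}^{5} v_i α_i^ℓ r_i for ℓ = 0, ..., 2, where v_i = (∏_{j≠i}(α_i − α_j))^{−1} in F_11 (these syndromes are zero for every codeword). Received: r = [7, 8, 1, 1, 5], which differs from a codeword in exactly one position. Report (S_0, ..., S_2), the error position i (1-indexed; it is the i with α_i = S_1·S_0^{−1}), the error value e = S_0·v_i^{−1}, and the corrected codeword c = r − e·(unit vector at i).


S = (9, 10, 5), error at position 3, error magnitude e = 6, c = [7, 8, 6, 1, 5].

Step 1: column multipliers v_i = (∏_{j≠i}(α_i − α_j))^{−1} mod 11.
  i = 1 (α = 10): (10−3)(10−6)(10−8)(10−2) = 7·4·2·8 = 448 ≡ 8, so v_1 = 8^{−1} = 7 (mod 11).
  i = 2 (α = 3): (3−10)(3−6)(3−8)(3−2) = (−7)·(−3)·(−5)·1 = −105 ≡ 5, so v_2 = 5^{−1} = 9 (mod 11).
  i = 3 (α = 6): (6−10)(6−3)(6−8)(6−2) = (−4)·3·(−2)·4 = 96 ≡ 8, so v_3 = 8^{−1} = 7 (mod 11).
  i = 4 (α = 8): (8−10)(8−3)(8−6)(8−2) = (−2)·5·2·6 = −120 ≡ 1, so v_4 = 1^{−1} = 1 (mod 11).
  i = 5 (α = 2): (2−10)(2−3)(2−6)(2−8) = (−8)·(−1)·(−4)·(−6) = 192 ≡ 5, so v_5 = 5^{−1} = 9 (mod 11).
  v = [7, 9, 7, 1, 9].
Step 2: syndromes of r = [7, 8, 1, 1, 5] (all sums mod 11).
  S_0 = Σ v_i r_i = 7·7 + 9·8 + 7·1 + 1·1 + 9·5 = 174 ≡ 9.
  S_1 = Σ v_i α_i r_i = 7·10·7 + 9·3·8 + 7·6·1 + 1·8·1 + 9·2·5 = 846 ≡ 10.
  α_i^2 mod 11 = [1, 9, 3, 9, 4].
  S_2 = Σ v_i α_i^2 r_i = 7·1·7 + 9·9·8 + 7·3·1 + 1·9·1 + 9·4·5 = 907 ≡ 5.
  S = (9, 10, 5) ≠ 0, so r is not a codeword (an error is present).
Step 3: locate the error. For a single error e at position i, S_ℓ = v_i·e·α_i^ℓ, so α_err = S_1/S_0.
  S_0^{−1} = 9^{−1} = 5 (mod 11), so α_err = 10·5 = 50 ≡ 6 = α_3. Error position i = 3.
  Consistency check: S_2/S_1 = 5·10 = 50 ≡ 6 = α_err ✓ (single-error assumption holds).
Step 4: error magnitude e = S_0/v_3 = S_0·∏_{j≠3}(α_3 − α_j) = 9·8 = 72 ≡ 6 (mod 11).
Step 5: correct position 3: c_3 = r_3 − e = 1 − 6 ≡ 6 (mod 11). Hence c = [7, 8, 6, 1, 5].
  Check: interpolating c through the α_i gives m(x) = 10 + 3·x (degree < 2) with m(α_i) = c_i for every i, so c is indeed a codeword.
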